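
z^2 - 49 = (z - 7)*(z + 7)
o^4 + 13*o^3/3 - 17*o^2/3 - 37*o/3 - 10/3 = (o - 2)*(o + 1/3)*(o + 1)*(o + 5)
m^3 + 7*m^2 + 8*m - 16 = (m - 1)*(m + 4)^2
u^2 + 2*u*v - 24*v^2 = (u - 4*v)*(u + 6*v)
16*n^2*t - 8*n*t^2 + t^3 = t*(-4*n + t)^2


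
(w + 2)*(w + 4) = w^2 + 6*w + 8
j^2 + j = j*(j + 1)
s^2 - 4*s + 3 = (s - 3)*(s - 1)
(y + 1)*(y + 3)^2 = y^3 + 7*y^2 + 15*y + 9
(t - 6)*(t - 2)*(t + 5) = t^3 - 3*t^2 - 28*t + 60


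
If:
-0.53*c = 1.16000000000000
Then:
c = -2.19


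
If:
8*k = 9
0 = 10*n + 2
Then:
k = 9/8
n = -1/5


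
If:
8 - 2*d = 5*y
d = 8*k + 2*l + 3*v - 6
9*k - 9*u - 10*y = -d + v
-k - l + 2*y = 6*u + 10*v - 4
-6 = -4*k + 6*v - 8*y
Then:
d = 4 - 5*y/2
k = 41*y/296 + 75/148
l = 587/148 - 1167*y/296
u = 455/444 - 417*y/296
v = 211*y/148 - 49/74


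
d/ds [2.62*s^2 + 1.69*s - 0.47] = 5.24*s + 1.69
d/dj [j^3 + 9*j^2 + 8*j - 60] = 3*j^2 + 18*j + 8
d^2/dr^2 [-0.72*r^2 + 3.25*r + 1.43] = -1.44000000000000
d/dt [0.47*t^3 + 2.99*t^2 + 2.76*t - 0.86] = 1.41*t^2 + 5.98*t + 2.76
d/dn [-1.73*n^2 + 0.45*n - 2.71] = 0.45 - 3.46*n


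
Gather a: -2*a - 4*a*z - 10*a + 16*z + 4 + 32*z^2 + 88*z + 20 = a*(-4*z - 12) + 32*z^2 + 104*z + 24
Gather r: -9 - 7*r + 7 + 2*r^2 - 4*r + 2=2*r^2 - 11*r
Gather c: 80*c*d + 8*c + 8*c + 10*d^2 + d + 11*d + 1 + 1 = c*(80*d + 16) + 10*d^2 + 12*d + 2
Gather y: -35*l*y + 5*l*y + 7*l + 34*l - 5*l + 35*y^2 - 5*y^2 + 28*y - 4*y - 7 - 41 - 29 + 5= 36*l + 30*y^2 + y*(24 - 30*l) - 72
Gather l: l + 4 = l + 4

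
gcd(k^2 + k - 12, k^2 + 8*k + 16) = k + 4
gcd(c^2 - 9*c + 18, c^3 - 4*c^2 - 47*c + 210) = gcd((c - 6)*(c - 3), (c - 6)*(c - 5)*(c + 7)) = c - 6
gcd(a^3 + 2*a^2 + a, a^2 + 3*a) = a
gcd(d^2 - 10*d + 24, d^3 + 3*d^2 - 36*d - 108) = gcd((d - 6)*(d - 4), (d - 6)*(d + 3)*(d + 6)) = d - 6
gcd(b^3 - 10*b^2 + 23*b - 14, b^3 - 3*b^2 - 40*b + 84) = b^2 - 9*b + 14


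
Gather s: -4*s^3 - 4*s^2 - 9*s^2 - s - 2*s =-4*s^3 - 13*s^2 - 3*s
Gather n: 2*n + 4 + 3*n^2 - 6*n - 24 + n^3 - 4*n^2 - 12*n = n^3 - n^2 - 16*n - 20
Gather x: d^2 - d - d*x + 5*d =d^2 - d*x + 4*d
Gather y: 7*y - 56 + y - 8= 8*y - 64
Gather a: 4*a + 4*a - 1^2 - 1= 8*a - 2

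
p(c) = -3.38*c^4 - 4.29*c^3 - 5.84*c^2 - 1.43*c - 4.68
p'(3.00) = -517.34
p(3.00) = -451.14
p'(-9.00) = 8917.30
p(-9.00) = -19513.62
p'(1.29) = -66.94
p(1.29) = -34.81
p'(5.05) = -2129.84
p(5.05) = -2911.61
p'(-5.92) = 2421.73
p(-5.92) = -3462.30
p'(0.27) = -5.79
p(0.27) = -5.59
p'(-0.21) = 0.58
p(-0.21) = -4.60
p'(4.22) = -1295.96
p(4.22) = -1509.05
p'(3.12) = -573.77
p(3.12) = -516.57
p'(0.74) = -22.60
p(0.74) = -11.69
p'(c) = -13.52*c^3 - 12.87*c^2 - 11.68*c - 1.43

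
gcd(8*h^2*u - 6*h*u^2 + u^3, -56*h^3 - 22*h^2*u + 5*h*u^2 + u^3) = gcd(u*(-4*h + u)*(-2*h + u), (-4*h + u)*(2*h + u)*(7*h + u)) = -4*h + u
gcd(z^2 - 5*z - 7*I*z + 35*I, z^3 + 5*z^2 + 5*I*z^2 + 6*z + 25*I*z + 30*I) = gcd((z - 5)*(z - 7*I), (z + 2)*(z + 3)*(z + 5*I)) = 1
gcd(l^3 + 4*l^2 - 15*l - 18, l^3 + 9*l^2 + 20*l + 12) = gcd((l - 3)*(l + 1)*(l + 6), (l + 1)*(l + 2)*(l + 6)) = l^2 + 7*l + 6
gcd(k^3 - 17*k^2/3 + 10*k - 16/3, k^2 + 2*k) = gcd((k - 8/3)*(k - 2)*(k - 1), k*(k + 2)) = 1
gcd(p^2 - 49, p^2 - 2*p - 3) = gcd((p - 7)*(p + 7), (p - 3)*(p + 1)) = 1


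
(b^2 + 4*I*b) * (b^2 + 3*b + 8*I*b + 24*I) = b^4 + 3*b^3 + 12*I*b^3 - 32*b^2 + 36*I*b^2 - 96*b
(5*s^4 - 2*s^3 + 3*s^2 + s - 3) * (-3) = -15*s^4 + 6*s^3 - 9*s^2 - 3*s + 9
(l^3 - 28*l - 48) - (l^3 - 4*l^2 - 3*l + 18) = 4*l^2 - 25*l - 66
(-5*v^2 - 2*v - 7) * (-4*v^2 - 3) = 20*v^4 + 8*v^3 + 43*v^2 + 6*v + 21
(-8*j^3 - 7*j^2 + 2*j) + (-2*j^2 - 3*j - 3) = -8*j^3 - 9*j^2 - j - 3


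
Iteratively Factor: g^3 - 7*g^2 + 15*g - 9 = (g - 3)*(g^2 - 4*g + 3) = (g - 3)^2*(g - 1)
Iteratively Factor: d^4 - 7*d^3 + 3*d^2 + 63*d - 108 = (d - 3)*(d^3 - 4*d^2 - 9*d + 36) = (d - 3)^2*(d^2 - d - 12) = (d - 3)^2*(d + 3)*(d - 4)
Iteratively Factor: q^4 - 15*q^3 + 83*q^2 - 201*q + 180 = (q - 3)*(q^3 - 12*q^2 + 47*q - 60) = (q - 4)*(q - 3)*(q^2 - 8*q + 15) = (q - 5)*(q - 4)*(q - 3)*(q - 3)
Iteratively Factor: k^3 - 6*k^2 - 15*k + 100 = (k + 4)*(k^2 - 10*k + 25) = (k - 5)*(k + 4)*(k - 5)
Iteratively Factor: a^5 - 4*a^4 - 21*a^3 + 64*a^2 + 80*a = (a - 4)*(a^4 - 21*a^2 - 20*a) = a*(a - 4)*(a^3 - 21*a - 20) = a*(a - 5)*(a - 4)*(a^2 + 5*a + 4) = a*(a - 5)*(a - 4)*(a + 1)*(a + 4)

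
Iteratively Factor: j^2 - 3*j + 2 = (j - 2)*(j - 1)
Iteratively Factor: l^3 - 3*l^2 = (l)*(l^2 - 3*l) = l^2*(l - 3)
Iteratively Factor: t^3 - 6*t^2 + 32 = (t + 2)*(t^2 - 8*t + 16) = (t - 4)*(t + 2)*(t - 4)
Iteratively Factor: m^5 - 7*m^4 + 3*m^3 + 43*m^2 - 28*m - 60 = (m - 5)*(m^4 - 2*m^3 - 7*m^2 + 8*m + 12) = (m - 5)*(m + 2)*(m^3 - 4*m^2 + m + 6) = (m - 5)*(m + 1)*(m + 2)*(m^2 - 5*m + 6) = (m - 5)*(m - 2)*(m + 1)*(m + 2)*(m - 3)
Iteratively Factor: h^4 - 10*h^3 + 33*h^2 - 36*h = (h)*(h^3 - 10*h^2 + 33*h - 36) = h*(h - 4)*(h^2 - 6*h + 9) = h*(h - 4)*(h - 3)*(h - 3)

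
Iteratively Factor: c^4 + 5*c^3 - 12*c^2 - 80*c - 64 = (c + 1)*(c^3 + 4*c^2 - 16*c - 64) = (c + 1)*(c + 4)*(c^2 - 16) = (c - 4)*(c + 1)*(c + 4)*(c + 4)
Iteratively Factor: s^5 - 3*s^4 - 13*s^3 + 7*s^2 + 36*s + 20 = (s + 2)*(s^4 - 5*s^3 - 3*s^2 + 13*s + 10) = (s + 1)*(s + 2)*(s^3 - 6*s^2 + 3*s + 10) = (s + 1)^2*(s + 2)*(s^2 - 7*s + 10) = (s - 2)*(s + 1)^2*(s + 2)*(s - 5)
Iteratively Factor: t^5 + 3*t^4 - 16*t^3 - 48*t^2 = (t + 4)*(t^4 - t^3 - 12*t^2) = (t + 3)*(t + 4)*(t^3 - 4*t^2) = (t - 4)*(t + 3)*(t + 4)*(t^2) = t*(t - 4)*(t + 3)*(t + 4)*(t)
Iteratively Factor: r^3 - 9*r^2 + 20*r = (r - 4)*(r^2 - 5*r) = r*(r - 4)*(r - 5)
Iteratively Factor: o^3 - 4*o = (o)*(o^2 - 4) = o*(o + 2)*(o - 2)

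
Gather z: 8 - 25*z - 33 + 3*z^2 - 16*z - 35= 3*z^2 - 41*z - 60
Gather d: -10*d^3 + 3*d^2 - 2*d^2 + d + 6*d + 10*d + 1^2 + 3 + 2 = -10*d^3 + d^2 + 17*d + 6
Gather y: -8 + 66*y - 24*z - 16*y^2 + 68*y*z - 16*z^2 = -16*y^2 + y*(68*z + 66) - 16*z^2 - 24*z - 8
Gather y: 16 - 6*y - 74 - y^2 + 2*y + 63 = -y^2 - 4*y + 5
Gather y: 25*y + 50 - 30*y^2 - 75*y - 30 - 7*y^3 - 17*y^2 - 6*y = -7*y^3 - 47*y^2 - 56*y + 20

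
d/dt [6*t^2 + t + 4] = 12*t + 1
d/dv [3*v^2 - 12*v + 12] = 6*v - 12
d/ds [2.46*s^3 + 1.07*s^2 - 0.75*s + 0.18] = 7.38*s^2 + 2.14*s - 0.75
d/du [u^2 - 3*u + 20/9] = 2*u - 3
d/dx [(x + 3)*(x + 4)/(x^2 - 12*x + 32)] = (-19*x^2 + 40*x + 368)/(x^4 - 24*x^3 + 208*x^2 - 768*x + 1024)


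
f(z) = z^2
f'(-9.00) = -18.00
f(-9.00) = 81.00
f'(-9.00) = -18.00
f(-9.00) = 81.00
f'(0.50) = 1.00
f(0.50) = 0.25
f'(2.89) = 5.78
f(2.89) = 8.35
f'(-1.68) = -3.36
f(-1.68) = 2.82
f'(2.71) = 5.42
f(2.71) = 7.34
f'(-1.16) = -2.32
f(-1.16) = 1.35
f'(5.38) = 10.76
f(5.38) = 28.94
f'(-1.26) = -2.52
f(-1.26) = 1.59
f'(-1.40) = -2.80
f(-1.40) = 1.96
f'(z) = 2*z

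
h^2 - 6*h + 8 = (h - 4)*(h - 2)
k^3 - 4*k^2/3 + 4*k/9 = k*(k - 2/3)^2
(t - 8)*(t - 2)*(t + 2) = t^3 - 8*t^2 - 4*t + 32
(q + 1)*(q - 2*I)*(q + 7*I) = q^3 + q^2 + 5*I*q^2 + 14*q + 5*I*q + 14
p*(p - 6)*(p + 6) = p^3 - 36*p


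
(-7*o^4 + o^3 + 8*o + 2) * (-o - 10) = 7*o^5 + 69*o^4 - 10*o^3 - 8*o^2 - 82*o - 20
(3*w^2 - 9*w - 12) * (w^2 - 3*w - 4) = 3*w^4 - 18*w^3 + 3*w^2 + 72*w + 48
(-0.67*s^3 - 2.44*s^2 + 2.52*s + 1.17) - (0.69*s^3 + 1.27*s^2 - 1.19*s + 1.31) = -1.36*s^3 - 3.71*s^2 + 3.71*s - 0.14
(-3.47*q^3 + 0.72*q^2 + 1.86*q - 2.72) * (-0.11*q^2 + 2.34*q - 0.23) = 0.3817*q^5 - 8.199*q^4 + 2.2783*q^3 + 4.486*q^2 - 6.7926*q + 0.6256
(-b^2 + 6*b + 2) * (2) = -2*b^2 + 12*b + 4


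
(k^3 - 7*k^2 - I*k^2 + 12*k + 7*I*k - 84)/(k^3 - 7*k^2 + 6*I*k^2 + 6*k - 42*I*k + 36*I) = (k^3 + k^2*(-7 - I) + k*(12 + 7*I) - 84)/(k^3 + k^2*(-7 + 6*I) + k*(6 - 42*I) + 36*I)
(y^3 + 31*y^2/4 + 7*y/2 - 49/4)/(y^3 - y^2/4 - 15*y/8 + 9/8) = 2*(4*y^2 + 35*y + 49)/(8*y^2 + 6*y - 9)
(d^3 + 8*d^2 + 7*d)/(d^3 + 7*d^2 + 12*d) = (d^2 + 8*d + 7)/(d^2 + 7*d + 12)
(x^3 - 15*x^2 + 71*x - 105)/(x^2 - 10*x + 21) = x - 5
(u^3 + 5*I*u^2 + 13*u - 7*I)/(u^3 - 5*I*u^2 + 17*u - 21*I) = (u^2 + 6*I*u + 7)/(u^2 - 4*I*u + 21)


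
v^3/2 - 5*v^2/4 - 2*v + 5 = (v/2 + 1)*(v - 5/2)*(v - 2)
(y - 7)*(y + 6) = y^2 - y - 42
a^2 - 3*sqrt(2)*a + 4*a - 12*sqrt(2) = (a + 4)*(a - 3*sqrt(2))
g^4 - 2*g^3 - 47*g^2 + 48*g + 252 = (g - 7)*(g - 3)*(g + 2)*(g + 6)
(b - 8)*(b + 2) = b^2 - 6*b - 16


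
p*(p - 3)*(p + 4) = p^3 + p^2 - 12*p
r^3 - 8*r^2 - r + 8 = (r - 8)*(r - 1)*(r + 1)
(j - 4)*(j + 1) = j^2 - 3*j - 4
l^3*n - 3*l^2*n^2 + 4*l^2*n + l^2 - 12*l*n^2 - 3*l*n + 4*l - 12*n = (l + 4)*(l - 3*n)*(l*n + 1)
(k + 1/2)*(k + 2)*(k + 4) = k^3 + 13*k^2/2 + 11*k + 4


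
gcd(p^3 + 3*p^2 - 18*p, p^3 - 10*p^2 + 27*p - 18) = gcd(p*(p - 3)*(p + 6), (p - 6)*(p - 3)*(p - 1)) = p - 3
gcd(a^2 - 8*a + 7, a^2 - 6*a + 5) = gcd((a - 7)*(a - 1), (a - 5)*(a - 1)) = a - 1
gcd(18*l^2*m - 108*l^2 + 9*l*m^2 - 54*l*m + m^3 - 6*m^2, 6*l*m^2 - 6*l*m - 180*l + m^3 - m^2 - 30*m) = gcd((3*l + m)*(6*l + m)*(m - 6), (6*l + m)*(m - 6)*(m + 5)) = 6*l*m - 36*l + m^2 - 6*m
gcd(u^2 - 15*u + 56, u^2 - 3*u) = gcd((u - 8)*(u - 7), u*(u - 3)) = 1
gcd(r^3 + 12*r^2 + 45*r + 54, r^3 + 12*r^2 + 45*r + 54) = r^3 + 12*r^2 + 45*r + 54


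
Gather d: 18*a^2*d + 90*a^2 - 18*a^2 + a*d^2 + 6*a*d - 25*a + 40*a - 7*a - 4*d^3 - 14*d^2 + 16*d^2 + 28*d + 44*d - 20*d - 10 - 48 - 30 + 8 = 72*a^2 + 8*a - 4*d^3 + d^2*(a + 2) + d*(18*a^2 + 6*a + 52) - 80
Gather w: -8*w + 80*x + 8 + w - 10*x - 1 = -7*w + 70*x + 7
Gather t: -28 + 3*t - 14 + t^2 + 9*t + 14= t^2 + 12*t - 28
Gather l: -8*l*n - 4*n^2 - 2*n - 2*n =-8*l*n - 4*n^2 - 4*n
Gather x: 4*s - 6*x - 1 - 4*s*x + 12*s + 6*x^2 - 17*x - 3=16*s + 6*x^2 + x*(-4*s - 23) - 4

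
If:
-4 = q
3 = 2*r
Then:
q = -4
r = 3/2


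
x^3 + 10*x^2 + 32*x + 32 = (x + 2)*(x + 4)^2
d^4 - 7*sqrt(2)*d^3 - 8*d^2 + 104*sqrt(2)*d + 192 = (d - 6*sqrt(2))*(d - 4*sqrt(2))*(d + sqrt(2))*(d + 2*sqrt(2))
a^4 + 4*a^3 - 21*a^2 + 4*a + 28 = (a - 2)^2*(a + 1)*(a + 7)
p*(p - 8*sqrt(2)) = p^2 - 8*sqrt(2)*p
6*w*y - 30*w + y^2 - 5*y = (6*w + y)*(y - 5)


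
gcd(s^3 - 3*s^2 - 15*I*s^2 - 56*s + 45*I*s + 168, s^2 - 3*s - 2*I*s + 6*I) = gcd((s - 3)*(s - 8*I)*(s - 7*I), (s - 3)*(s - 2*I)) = s - 3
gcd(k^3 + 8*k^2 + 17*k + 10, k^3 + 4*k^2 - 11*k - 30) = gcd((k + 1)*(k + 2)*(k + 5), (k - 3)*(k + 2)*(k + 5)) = k^2 + 7*k + 10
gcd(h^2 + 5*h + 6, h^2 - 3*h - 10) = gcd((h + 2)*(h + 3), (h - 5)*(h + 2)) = h + 2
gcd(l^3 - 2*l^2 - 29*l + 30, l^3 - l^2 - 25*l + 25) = l^2 + 4*l - 5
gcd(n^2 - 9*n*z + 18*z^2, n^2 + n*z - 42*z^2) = -n + 6*z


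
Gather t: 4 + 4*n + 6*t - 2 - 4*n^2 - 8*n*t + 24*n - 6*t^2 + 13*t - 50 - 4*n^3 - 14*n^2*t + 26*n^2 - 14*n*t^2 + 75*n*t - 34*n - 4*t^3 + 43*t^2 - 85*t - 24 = -4*n^3 + 22*n^2 - 6*n - 4*t^3 + t^2*(37 - 14*n) + t*(-14*n^2 + 67*n - 66) - 72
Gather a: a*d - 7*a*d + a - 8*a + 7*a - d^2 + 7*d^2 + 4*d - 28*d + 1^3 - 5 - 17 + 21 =-6*a*d + 6*d^2 - 24*d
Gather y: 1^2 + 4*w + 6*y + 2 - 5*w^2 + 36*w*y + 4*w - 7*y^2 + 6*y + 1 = -5*w^2 + 8*w - 7*y^2 + y*(36*w + 12) + 4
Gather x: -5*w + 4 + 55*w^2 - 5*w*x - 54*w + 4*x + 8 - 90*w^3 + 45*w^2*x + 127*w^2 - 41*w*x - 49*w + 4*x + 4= -90*w^3 + 182*w^2 - 108*w + x*(45*w^2 - 46*w + 8) + 16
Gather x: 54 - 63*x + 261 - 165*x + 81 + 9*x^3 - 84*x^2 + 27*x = 9*x^3 - 84*x^2 - 201*x + 396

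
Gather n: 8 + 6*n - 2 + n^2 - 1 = n^2 + 6*n + 5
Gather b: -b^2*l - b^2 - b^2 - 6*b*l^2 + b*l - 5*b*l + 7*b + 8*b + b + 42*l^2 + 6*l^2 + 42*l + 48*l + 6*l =b^2*(-l - 2) + b*(-6*l^2 - 4*l + 16) + 48*l^2 + 96*l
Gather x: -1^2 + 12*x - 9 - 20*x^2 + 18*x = -20*x^2 + 30*x - 10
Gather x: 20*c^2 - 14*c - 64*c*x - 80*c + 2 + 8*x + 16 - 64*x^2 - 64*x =20*c^2 - 94*c - 64*x^2 + x*(-64*c - 56) + 18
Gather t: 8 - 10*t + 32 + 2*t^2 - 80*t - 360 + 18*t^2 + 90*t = 20*t^2 - 320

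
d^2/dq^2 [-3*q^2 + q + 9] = -6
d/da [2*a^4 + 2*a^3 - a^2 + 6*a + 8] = 8*a^3 + 6*a^2 - 2*a + 6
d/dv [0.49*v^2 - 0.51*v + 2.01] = 0.98*v - 0.51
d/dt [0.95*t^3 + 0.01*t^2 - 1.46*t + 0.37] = 2.85*t^2 + 0.02*t - 1.46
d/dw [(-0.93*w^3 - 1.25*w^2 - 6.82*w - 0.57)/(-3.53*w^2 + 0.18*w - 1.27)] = (3.2829*w^4 - 0.3348*w^3 - 20.7563*w^2 - 0.8492*w + 8.764)/(12.4609*w^4 - 1.2708*w^3 + 8.9986*w^2 - 0.4572*w + 1.6129)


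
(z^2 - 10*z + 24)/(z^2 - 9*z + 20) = (z - 6)/(z - 5)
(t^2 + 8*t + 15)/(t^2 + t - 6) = (t + 5)/(t - 2)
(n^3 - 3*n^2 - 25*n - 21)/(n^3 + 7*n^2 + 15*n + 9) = (n - 7)/(n + 3)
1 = 1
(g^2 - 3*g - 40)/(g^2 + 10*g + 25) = (g - 8)/(g + 5)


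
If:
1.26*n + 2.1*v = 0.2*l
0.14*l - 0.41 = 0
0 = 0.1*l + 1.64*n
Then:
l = 2.93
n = -0.18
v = 0.39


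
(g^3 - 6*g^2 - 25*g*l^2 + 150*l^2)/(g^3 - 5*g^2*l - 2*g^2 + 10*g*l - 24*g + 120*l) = (g + 5*l)/(g + 4)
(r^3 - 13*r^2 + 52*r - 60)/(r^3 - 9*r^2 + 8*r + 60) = (r - 2)/(r + 2)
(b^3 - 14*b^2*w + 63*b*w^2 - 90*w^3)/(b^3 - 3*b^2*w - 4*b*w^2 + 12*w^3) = (-b^2 + 11*b*w - 30*w^2)/(-b^2 + 4*w^2)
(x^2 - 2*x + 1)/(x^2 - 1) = (x - 1)/(x + 1)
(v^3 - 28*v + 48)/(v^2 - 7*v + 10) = (v^2 + 2*v - 24)/(v - 5)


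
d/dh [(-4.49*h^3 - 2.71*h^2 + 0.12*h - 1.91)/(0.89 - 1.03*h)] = (9.2494*h^3 - 9.197*h^2 - 4.8238*h - 1.8605)/(1.0609*h^2 - 1.8334*h + 0.7921)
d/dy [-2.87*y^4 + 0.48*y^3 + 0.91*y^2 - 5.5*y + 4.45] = -11.48*y^3 + 1.44*y^2 + 1.82*y - 5.5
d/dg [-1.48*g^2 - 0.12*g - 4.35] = -2.96*g - 0.12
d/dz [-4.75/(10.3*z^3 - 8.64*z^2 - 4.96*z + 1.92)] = (146.775*z^2 - 82.08*z - 23.56)/(10.3*z^3 - 8.64*z^2 - 4.96*z + 1.92)^2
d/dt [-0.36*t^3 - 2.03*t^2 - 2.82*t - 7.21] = -1.08*t^2 - 4.06*t - 2.82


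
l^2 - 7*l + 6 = (l - 6)*(l - 1)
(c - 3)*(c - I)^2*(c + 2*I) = c^4 - 3*c^3 + 3*c^2 - 9*c - 2*I*c + 6*I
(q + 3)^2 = q^2 + 6*q + 9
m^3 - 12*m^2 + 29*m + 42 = (m - 7)*(m - 6)*(m + 1)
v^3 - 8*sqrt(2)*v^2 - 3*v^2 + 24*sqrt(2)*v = v*(v - 3)*(v - 8*sqrt(2))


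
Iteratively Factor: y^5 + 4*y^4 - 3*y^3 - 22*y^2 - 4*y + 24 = (y + 2)*(y^4 + 2*y^3 - 7*y^2 - 8*y + 12) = (y - 2)*(y + 2)*(y^3 + 4*y^2 + y - 6) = (y - 2)*(y + 2)^2*(y^2 + 2*y - 3) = (y - 2)*(y + 2)^2*(y + 3)*(y - 1)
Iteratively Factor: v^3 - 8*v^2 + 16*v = (v - 4)*(v^2 - 4*v) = v*(v - 4)*(v - 4)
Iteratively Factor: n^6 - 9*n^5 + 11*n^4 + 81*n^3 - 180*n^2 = (n + 3)*(n^5 - 12*n^4 + 47*n^3 - 60*n^2) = (n - 5)*(n + 3)*(n^4 - 7*n^3 + 12*n^2) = (n - 5)*(n - 3)*(n + 3)*(n^3 - 4*n^2) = (n - 5)*(n - 4)*(n - 3)*(n + 3)*(n^2) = n*(n - 5)*(n - 4)*(n - 3)*(n + 3)*(n)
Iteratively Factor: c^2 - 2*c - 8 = (c - 4)*(c + 2)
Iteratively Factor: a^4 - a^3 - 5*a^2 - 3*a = (a - 3)*(a^3 + 2*a^2 + a) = a*(a - 3)*(a^2 + 2*a + 1) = a*(a - 3)*(a + 1)*(a + 1)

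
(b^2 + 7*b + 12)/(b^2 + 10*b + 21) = (b + 4)/(b + 7)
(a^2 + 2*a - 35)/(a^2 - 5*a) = (a + 7)/a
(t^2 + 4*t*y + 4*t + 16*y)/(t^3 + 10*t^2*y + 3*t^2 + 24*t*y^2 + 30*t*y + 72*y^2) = (t + 4)/(t^2 + 6*t*y + 3*t + 18*y)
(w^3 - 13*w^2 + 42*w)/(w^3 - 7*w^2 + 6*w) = (w - 7)/(w - 1)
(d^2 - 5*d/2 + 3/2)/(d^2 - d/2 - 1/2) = (2*d - 3)/(2*d + 1)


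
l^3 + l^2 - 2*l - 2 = (l + 1)*(l - sqrt(2))*(l + sqrt(2))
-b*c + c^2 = c*(-b + c)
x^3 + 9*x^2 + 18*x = x*(x + 3)*(x + 6)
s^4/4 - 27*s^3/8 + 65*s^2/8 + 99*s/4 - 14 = (s/4 + 1/2)*(s - 8)*(s - 7)*(s - 1/2)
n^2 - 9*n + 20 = (n - 5)*(n - 4)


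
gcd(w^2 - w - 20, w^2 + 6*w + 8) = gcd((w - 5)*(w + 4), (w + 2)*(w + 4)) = w + 4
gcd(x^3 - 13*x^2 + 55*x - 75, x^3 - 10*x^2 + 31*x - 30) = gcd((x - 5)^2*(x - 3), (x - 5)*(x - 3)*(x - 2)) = x^2 - 8*x + 15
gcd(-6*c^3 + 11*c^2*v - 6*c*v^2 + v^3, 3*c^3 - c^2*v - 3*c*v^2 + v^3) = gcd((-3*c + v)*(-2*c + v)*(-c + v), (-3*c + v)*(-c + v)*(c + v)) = 3*c^2 - 4*c*v + v^2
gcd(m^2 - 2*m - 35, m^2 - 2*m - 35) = m^2 - 2*m - 35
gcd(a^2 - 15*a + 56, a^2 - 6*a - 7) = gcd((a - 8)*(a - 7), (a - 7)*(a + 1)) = a - 7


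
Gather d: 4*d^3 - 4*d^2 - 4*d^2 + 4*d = 4*d^3 - 8*d^2 + 4*d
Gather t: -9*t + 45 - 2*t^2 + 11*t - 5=-2*t^2 + 2*t + 40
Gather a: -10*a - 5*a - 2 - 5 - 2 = -15*a - 9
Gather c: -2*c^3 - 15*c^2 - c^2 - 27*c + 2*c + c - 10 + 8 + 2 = -2*c^3 - 16*c^2 - 24*c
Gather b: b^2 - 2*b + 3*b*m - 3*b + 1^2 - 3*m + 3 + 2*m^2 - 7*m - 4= b^2 + b*(3*m - 5) + 2*m^2 - 10*m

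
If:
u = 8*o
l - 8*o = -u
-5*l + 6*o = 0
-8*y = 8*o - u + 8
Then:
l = 0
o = 0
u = 0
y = -1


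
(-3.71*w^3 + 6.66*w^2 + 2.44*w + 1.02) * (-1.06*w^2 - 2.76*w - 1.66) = 3.9326*w^5 + 3.18*w^4 - 14.8094*w^3 - 18.8712*w^2 - 6.8656*w - 1.6932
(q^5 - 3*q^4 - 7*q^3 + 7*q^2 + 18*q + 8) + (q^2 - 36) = q^5 - 3*q^4 - 7*q^3 + 8*q^2 + 18*q - 28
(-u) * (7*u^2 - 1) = -7*u^3 + u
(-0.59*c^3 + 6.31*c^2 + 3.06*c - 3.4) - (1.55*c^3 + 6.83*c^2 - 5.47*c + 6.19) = -2.14*c^3 - 0.52*c^2 + 8.53*c - 9.59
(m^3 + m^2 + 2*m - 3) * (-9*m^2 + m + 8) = -9*m^5 - 8*m^4 - 9*m^3 + 37*m^2 + 13*m - 24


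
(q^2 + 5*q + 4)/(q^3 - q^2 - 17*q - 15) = (q + 4)/(q^2 - 2*q - 15)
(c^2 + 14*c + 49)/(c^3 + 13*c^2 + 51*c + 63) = (c + 7)/(c^2 + 6*c + 9)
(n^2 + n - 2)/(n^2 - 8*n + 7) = (n + 2)/(n - 7)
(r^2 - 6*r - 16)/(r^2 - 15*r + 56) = (r + 2)/(r - 7)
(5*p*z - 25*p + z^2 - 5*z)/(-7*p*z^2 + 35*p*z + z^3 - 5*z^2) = (5*p + z)/(z*(-7*p + z))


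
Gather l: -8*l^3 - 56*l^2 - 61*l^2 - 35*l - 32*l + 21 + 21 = -8*l^3 - 117*l^2 - 67*l + 42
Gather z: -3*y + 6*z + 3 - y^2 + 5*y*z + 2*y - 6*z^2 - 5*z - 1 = -y^2 - y - 6*z^2 + z*(5*y + 1) + 2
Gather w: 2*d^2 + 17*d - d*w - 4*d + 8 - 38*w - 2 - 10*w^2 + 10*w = 2*d^2 + 13*d - 10*w^2 + w*(-d - 28) + 6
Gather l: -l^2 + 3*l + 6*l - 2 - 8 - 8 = -l^2 + 9*l - 18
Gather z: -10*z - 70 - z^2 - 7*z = -z^2 - 17*z - 70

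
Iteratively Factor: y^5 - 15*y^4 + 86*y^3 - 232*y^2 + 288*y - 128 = (y - 4)*(y^4 - 11*y^3 + 42*y^2 - 64*y + 32) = (y - 4)*(y - 1)*(y^3 - 10*y^2 + 32*y - 32) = (y - 4)^2*(y - 1)*(y^2 - 6*y + 8) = (y - 4)^3*(y - 1)*(y - 2)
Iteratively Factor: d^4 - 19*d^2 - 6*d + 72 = (d + 3)*(d^3 - 3*d^2 - 10*d + 24) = (d + 3)^2*(d^2 - 6*d + 8) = (d - 4)*(d + 3)^2*(d - 2)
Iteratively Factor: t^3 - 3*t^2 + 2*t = (t - 1)*(t^2 - 2*t) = (t - 2)*(t - 1)*(t)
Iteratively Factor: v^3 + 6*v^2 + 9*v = (v)*(v^2 + 6*v + 9) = v*(v + 3)*(v + 3)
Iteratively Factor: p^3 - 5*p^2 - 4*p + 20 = (p + 2)*(p^2 - 7*p + 10) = (p - 2)*(p + 2)*(p - 5)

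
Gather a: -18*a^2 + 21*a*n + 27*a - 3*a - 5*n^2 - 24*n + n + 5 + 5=-18*a^2 + a*(21*n + 24) - 5*n^2 - 23*n + 10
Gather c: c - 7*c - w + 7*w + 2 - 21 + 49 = -6*c + 6*w + 30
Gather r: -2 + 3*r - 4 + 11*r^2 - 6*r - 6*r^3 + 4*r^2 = -6*r^3 + 15*r^2 - 3*r - 6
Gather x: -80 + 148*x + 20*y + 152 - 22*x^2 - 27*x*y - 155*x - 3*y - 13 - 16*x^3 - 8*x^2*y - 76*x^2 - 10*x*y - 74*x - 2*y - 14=-16*x^3 + x^2*(-8*y - 98) + x*(-37*y - 81) + 15*y + 45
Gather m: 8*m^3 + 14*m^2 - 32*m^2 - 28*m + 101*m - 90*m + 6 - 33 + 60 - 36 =8*m^3 - 18*m^2 - 17*m - 3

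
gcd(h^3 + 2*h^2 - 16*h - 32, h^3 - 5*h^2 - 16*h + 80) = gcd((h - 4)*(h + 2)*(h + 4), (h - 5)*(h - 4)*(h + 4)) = h^2 - 16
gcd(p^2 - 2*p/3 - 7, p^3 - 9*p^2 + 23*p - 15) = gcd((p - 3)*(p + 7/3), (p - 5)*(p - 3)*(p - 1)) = p - 3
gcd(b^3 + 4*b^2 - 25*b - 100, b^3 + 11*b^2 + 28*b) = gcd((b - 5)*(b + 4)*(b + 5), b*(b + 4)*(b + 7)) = b + 4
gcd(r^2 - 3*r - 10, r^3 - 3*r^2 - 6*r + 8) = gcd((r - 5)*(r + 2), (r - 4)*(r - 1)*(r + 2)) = r + 2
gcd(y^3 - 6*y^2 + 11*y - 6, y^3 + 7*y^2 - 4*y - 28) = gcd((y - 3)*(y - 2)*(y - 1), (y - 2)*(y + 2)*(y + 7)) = y - 2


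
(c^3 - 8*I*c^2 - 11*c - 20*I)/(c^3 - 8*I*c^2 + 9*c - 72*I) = (c^3 - 8*I*c^2 - 11*c - 20*I)/(c^3 - 8*I*c^2 + 9*c - 72*I)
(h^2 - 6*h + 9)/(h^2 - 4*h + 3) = (h - 3)/(h - 1)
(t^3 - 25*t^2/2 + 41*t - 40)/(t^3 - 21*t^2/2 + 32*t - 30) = (t - 8)/(t - 6)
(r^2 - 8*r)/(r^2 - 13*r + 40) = r/(r - 5)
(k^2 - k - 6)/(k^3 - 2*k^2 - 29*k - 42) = (k - 3)/(k^2 - 4*k - 21)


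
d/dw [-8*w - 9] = -8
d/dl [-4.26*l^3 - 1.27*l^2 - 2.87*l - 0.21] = -12.78*l^2 - 2.54*l - 2.87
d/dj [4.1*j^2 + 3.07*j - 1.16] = 8.2*j + 3.07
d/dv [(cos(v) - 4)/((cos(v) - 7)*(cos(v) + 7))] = (cos(v)^2 - 8*cos(v) + 49)*sin(v)/((cos(v) - 7)^2*(cos(v) + 7)^2)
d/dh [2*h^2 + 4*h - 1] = 4*h + 4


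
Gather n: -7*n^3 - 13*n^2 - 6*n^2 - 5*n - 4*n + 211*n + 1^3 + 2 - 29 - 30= -7*n^3 - 19*n^2 + 202*n - 56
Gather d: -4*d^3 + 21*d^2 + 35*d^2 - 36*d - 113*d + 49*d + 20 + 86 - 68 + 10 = -4*d^3 + 56*d^2 - 100*d + 48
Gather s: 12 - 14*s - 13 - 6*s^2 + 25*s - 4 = -6*s^2 + 11*s - 5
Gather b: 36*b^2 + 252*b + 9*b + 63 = 36*b^2 + 261*b + 63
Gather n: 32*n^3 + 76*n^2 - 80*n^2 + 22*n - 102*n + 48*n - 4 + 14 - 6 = 32*n^3 - 4*n^2 - 32*n + 4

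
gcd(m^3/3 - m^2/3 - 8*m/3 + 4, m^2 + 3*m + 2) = 1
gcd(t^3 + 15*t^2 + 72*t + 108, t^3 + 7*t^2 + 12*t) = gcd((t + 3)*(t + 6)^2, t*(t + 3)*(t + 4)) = t + 3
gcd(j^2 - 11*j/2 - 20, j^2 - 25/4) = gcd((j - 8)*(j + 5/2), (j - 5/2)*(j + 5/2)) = j + 5/2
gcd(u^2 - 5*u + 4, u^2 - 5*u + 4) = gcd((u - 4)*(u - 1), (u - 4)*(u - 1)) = u^2 - 5*u + 4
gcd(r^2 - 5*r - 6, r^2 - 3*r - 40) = 1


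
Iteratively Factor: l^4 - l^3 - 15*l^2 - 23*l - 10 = (l + 1)*(l^3 - 2*l^2 - 13*l - 10) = (l + 1)^2*(l^2 - 3*l - 10) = (l - 5)*(l + 1)^2*(l + 2)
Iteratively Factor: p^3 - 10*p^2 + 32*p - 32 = (p - 4)*(p^2 - 6*p + 8) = (p - 4)^2*(p - 2)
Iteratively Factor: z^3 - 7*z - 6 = (z + 1)*(z^2 - z - 6) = (z + 1)*(z + 2)*(z - 3)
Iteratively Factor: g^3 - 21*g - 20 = (g + 1)*(g^2 - g - 20) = (g + 1)*(g + 4)*(g - 5)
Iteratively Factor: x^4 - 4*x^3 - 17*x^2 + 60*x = (x - 3)*(x^3 - x^2 - 20*x) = (x - 3)*(x + 4)*(x^2 - 5*x) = x*(x - 3)*(x + 4)*(x - 5)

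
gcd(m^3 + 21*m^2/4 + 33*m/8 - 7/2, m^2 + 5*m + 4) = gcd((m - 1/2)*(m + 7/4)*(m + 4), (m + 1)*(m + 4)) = m + 4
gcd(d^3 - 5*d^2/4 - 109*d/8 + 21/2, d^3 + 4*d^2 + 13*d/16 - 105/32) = d^2 + 11*d/4 - 21/8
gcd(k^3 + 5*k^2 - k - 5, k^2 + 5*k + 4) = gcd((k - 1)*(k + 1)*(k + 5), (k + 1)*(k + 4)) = k + 1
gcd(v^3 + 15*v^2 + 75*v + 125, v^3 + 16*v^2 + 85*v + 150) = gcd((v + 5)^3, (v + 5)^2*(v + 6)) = v^2 + 10*v + 25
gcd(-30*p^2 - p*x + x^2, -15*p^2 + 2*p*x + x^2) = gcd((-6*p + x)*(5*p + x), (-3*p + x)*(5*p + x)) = 5*p + x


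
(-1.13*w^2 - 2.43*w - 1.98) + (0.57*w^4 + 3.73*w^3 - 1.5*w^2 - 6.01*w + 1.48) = 0.57*w^4 + 3.73*w^3 - 2.63*w^2 - 8.44*w - 0.5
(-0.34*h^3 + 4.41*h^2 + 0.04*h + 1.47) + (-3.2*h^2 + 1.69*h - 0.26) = -0.34*h^3 + 1.21*h^2 + 1.73*h + 1.21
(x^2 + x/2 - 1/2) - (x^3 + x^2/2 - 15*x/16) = -x^3 + x^2/2 + 23*x/16 - 1/2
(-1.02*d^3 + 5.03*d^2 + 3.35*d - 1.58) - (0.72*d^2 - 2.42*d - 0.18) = -1.02*d^3 + 4.31*d^2 + 5.77*d - 1.4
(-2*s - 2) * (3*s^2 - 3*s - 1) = -6*s^3 + 8*s + 2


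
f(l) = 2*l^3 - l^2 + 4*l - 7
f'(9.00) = 472.00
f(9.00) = 1406.00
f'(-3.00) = 64.00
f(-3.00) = -82.00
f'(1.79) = 19.64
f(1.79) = 8.43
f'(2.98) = 51.32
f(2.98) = 48.97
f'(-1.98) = 31.48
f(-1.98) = -34.37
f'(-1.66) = 23.85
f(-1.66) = -25.54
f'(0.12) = 3.85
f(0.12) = -6.53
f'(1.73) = 18.50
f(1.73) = 7.28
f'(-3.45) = 82.32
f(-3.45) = -114.83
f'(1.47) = 14.03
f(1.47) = 3.07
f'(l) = 6*l^2 - 2*l + 4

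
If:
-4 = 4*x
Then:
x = -1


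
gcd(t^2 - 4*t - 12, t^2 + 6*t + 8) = t + 2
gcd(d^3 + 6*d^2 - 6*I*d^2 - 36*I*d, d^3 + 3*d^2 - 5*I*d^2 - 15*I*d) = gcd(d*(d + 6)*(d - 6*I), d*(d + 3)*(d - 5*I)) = d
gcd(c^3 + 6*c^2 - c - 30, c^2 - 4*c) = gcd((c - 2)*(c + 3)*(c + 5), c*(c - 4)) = 1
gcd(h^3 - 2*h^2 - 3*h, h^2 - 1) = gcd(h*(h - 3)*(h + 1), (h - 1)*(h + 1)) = h + 1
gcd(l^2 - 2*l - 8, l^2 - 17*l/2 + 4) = 1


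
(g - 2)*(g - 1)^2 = g^3 - 4*g^2 + 5*g - 2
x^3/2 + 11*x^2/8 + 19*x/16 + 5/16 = (x/2 + 1/4)*(x + 1)*(x + 5/4)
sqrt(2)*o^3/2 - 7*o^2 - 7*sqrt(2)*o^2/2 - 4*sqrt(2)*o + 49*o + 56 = (o - 8)*(o - 7*sqrt(2))*(sqrt(2)*o/2 + sqrt(2)/2)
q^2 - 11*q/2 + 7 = (q - 7/2)*(q - 2)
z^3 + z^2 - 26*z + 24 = (z - 4)*(z - 1)*(z + 6)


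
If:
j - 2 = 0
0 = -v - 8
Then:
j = 2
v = -8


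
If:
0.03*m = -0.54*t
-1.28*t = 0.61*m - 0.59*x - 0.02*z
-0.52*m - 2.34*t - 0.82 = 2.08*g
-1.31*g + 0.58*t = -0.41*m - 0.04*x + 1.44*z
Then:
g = -0.409514823884441*z - 0.247500335785517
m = 2.18407906071702*z - 0.782562311708014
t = 0.0434756839837786 - 0.12133772559539*z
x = 1.96097616656827*z - 0.714769719733309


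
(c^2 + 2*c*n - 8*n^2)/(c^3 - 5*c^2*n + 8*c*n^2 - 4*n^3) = (c + 4*n)/(c^2 - 3*c*n + 2*n^2)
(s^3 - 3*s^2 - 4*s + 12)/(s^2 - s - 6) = s - 2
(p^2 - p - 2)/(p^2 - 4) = (p + 1)/(p + 2)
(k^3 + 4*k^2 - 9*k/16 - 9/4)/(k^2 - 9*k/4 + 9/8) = (4*k^2 + 19*k + 12)/(2*(2*k - 3))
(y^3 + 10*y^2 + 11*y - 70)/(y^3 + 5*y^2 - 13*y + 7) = (y^2 + 3*y - 10)/(y^2 - 2*y + 1)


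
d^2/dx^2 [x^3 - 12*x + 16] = 6*x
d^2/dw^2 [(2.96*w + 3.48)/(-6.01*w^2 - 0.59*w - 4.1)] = (-(2.96*w + 3.48)*(12.02*w + 0.59)*(24.04*w + 1.18) + (106.7376*w + 45.3224)*(6.01*w^2 + 0.59*w + 4.1))/(6.01*w^2 + 0.59*w + 4.1)^3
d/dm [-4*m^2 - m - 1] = -8*m - 1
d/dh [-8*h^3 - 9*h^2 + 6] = 6*h*(-4*h - 3)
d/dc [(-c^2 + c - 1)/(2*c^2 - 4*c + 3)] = (2*c^2 - 2*c - 1)/(4*c^4 - 16*c^3 + 28*c^2 - 24*c + 9)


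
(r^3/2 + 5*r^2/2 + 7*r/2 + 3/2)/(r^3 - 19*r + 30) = (r^3 + 5*r^2 + 7*r + 3)/(2*(r^3 - 19*r + 30))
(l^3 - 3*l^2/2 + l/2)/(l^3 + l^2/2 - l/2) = (l - 1)/(l + 1)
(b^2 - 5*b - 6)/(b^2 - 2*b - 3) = (b - 6)/(b - 3)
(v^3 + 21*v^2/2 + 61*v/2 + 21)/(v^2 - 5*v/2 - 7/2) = (2*v^2 + 19*v + 42)/(2*v - 7)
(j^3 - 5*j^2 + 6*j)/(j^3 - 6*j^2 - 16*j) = (-j^2 + 5*j - 6)/(-j^2 + 6*j + 16)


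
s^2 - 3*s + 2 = (s - 2)*(s - 1)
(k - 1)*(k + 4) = k^2 + 3*k - 4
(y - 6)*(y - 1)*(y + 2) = y^3 - 5*y^2 - 8*y + 12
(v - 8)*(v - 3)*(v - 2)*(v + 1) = v^4 - 12*v^3 + 33*v^2 - 2*v - 48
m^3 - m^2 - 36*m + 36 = (m - 6)*(m - 1)*(m + 6)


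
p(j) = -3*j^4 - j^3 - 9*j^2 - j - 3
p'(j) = -12*j^3 - 3*j^2 - 18*j - 1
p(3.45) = -579.64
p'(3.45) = -591.57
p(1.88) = -80.81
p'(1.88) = -125.18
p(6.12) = -4783.93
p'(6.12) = -2974.17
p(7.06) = -8263.70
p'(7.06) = -4500.36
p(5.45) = -3084.37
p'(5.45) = -2130.75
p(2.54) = -204.86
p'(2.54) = -262.72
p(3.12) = -408.38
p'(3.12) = -450.82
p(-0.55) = -5.28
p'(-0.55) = 9.99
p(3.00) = -357.00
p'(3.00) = -406.00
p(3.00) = -357.00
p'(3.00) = -406.00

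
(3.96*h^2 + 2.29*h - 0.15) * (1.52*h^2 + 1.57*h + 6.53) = 6.0192*h^4 + 9.698*h^3 + 29.2261*h^2 + 14.7182*h - 0.9795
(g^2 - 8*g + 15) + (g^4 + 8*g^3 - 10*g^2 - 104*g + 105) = g^4 + 8*g^3 - 9*g^2 - 112*g + 120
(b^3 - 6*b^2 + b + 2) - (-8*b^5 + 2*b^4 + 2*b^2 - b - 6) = 8*b^5 - 2*b^4 + b^3 - 8*b^2 + 2*b + 8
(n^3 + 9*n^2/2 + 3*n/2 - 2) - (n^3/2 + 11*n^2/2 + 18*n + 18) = n^3/2 - n^2 - 33*n/2 - 20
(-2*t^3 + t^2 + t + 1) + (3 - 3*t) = -2*t^3 + t^2 - 2*t + 4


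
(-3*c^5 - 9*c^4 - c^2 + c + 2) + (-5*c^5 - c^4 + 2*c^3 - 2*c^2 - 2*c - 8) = -8*c^5 - 10*c^4 + 2*c^3 - 3*c^2 - c - 6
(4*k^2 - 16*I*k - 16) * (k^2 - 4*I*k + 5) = 4*k^4 - 32*I*k^3 - 60*k^2 - 16*I*k - 80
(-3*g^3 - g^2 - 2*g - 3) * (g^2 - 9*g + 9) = -3*g^5 + 26*g^4 - 20*g^3 + 6*g^2 + 9*g - 27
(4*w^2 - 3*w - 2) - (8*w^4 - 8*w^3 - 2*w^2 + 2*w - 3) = -8*w^4 + 8*w^3 + 6*w^2 - 5*w + 1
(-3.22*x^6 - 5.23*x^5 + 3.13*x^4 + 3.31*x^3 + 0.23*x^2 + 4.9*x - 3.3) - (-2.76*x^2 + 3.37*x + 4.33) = -3.22*x^6 - 5.23*x^5 + 3.13*x^4 + 3.31*x^3 + 2.99*x^2 + 1.53*x - 7.63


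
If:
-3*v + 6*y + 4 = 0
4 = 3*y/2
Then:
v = 20/3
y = 8/3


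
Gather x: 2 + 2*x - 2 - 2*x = 0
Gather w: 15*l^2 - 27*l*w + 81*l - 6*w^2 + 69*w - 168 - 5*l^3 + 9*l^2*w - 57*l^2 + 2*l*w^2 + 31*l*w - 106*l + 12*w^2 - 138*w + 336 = -5*l^3 - 42*l^2 - 25*l + w^2*(2*l + 6) + w*(9*l^2 + 4*l - 69) + 168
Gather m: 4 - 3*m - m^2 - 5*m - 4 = -m^2 - 8*m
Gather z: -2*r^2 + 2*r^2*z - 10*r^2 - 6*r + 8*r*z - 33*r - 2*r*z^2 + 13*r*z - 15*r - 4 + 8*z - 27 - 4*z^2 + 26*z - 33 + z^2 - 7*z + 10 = -12*r^2 - 54*r + z^2*(-2*r - 3) + z*(2*r^2 + 21*r + 27) - 54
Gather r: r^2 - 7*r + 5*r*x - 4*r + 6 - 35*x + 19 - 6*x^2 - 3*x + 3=r^2 + r*(5*x - 11) - 6*x^2 - 38*x + 28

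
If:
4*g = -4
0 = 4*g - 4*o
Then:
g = -1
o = -1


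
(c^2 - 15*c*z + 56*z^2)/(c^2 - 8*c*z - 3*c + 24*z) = (c - 7*z)/(c - 3)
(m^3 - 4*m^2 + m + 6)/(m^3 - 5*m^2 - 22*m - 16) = (m^2 - 5*m + 6)/(m^2 - 6*m - 16)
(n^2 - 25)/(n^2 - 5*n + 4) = (n^2 - 25)/(n^2 - 5*n + 4)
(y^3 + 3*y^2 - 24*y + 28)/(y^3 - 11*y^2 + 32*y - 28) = (y + 7)/(y - 7)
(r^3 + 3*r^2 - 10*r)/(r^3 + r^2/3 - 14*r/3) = 3*(r + 5)/(3*r + 7)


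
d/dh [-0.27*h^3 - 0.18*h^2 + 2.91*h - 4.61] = -0.81*h^2 - 0.36*h + 2.91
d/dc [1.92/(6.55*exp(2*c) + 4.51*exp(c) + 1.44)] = (-25.152*exp(c) - 8.6592)*exp(c)/(6.55*exp(2*c) + 4.51*exp(c) + 1.44)^2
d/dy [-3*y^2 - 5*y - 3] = -6*y - 5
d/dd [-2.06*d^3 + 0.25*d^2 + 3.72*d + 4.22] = -6.18*d^2 + 0.5*d + 3.72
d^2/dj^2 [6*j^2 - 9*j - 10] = 12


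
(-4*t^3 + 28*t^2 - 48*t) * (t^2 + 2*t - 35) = -4*t^5 + 20*t^4 + 148*t^3 - 1076*t^2 + 1680*t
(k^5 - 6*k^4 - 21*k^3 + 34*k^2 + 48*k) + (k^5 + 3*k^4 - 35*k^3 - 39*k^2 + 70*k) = 2*k^5 - 3*k^4 - 56*k^3 - 5*k^2 + 118*k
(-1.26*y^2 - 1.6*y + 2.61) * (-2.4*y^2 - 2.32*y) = 3.024*y^4 + 6.7632*y^3 - 2.552*y^2 - 6.0552*y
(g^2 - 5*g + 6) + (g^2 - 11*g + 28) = 2*g^2 - 16*g + 34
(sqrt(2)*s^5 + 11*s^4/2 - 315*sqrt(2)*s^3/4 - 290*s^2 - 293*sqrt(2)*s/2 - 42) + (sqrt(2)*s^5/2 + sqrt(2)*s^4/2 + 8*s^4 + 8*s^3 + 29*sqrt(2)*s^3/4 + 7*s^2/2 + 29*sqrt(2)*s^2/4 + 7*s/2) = 3*sqrt(2)*s^5/2 + sqrt(2)*s^4/2 + 27*s^4/2 - 143*sqrt(2)*s^3/2 + 8*s^3 - 573*s^2/2 + 29*sqrt(2)*s^2/4 - 293*sqrt(2)*s/2 + 7*s/2 - 42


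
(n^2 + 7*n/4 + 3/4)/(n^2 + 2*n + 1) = (n + 3/4)/(n + 1)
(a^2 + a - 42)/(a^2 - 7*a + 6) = (a + 7)/(a - 1)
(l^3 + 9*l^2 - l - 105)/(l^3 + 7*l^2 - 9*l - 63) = (l + 5)/(l + 3)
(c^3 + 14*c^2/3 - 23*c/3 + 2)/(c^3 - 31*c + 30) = (c - 1/3)/(c - 5)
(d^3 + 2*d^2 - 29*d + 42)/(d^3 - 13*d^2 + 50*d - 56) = (d^2 + 4*d - 21)/(d^2 - 11*d + 28)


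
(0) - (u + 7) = -u - 7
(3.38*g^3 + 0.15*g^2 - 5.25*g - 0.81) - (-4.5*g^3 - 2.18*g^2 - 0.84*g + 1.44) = 7.88*g^3 + 2.33*g^2 - 4.41*g - 2.25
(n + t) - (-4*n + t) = 5*n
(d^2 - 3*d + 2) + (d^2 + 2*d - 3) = 2*d^2 - d - 1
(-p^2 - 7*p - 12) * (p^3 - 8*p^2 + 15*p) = -p^5 + p^4 + 29*p^3 - 9*p^2 - 180*p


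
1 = 1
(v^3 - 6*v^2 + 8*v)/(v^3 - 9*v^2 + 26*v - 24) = v/(v - 3)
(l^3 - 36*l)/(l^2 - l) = (l^2 - 36)/(l - 1)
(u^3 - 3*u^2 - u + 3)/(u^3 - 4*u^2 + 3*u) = (u + 1)/u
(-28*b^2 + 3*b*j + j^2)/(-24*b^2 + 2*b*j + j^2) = (7*b + j)/(6*b + j)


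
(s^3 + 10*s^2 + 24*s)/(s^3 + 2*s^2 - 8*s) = (s + 6)/(s - 2)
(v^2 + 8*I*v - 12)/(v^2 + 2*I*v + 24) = (v + 2*I)/(v - 4*I)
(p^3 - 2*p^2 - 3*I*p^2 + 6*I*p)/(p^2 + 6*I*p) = (p^2 - 2*p - 3*I*p + 6*I)/(p + 6*I)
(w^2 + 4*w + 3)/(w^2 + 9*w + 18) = (w + 1)/(w + 6)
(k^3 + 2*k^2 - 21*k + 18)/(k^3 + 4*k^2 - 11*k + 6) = (k - 3)/(k - 1)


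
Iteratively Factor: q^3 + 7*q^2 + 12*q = (q)*(q^2 + 7*q + 12) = q*(q + 3)*(q + 4)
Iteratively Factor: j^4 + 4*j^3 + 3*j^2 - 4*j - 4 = (j + 2)*(j^3 + 2*j^2 - j - 2) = (j + 2)^2*(j^2 - 1) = (j - 1)*(j + 2)^2*(j + 1)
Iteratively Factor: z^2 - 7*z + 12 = (z - 3)*(z - 4)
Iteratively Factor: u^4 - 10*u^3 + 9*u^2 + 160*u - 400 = (u - 5)*(u^3 - 5*u^2 - 16*u + 80) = (u - 5)^2*(u^2 - 16) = (u - 5)^2*(u - 4)*(u + 4)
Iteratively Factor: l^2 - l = (l)*(l - 1)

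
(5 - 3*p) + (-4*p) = 5 - 7*p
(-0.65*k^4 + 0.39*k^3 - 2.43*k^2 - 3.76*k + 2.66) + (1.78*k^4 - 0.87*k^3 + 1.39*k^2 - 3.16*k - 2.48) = 1.13*k^4 - 0.48*k^3 - 1.04*k^2 - 6.92*k + 0.18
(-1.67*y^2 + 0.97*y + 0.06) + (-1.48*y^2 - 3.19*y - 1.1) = -3.15*y^2 - 2.22*y - 1.04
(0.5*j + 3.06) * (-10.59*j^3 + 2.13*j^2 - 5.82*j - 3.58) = -5.295*j^4 - 31.3404*j^3 + 3.6078*j^2 - 19.5992*j - 10.9548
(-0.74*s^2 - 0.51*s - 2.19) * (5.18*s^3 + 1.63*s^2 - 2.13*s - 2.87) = -3.8332*s^5 - 3.848*s^4 - 10.5993*s^3 - 0.359599999999999*s^2 + 6.1284*s + 6.2853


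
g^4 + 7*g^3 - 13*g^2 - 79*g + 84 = (g - 3)*(g - 1)*(g + 4)*(g + 7)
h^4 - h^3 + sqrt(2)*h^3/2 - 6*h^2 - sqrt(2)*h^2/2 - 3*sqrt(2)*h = h*(h - 3)*(h + 2)*(h + sqrt(2)/2)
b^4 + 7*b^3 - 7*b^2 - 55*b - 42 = (b - 3)*(b + 1)*(b + 2)*(b + 7)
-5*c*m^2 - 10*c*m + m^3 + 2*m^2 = m*(-5*c + m)*(m + 2)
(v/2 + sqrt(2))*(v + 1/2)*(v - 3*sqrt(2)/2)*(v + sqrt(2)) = v^4/2 + v^3/4 + 3*sqrt(2)*v^3/4 - 5*v^2/2 + 3*sqrt(2)*v^2/8 - 3*sqrt(2)*v - 5*v/4 - 3*sqrt(2)/2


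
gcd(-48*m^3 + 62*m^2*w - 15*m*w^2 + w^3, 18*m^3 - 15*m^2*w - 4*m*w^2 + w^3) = 6*m^2 - 7*m*w + w^2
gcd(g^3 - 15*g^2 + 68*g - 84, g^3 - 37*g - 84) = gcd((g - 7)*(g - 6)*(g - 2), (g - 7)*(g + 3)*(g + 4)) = g - 7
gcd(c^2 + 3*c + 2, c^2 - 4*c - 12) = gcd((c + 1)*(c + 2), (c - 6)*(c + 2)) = c + 2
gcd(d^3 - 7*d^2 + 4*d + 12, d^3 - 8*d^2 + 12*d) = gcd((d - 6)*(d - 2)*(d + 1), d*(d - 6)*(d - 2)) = d^2 - 8*d + 12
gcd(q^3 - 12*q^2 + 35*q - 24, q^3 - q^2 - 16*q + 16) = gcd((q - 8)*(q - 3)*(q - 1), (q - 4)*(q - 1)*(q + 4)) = q - 1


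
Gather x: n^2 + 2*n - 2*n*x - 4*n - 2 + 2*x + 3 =n^2 - 2*n + x*(2 - 2*n) + 1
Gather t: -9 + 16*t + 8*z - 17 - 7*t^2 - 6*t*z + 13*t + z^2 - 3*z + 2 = -7*t^2 + t*(29 - 6*z) + z^2 + 5*z - 24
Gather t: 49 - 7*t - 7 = 42 - 7*t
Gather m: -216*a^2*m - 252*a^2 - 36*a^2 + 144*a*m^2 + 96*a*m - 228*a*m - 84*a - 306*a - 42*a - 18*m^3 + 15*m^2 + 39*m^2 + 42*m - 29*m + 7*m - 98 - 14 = -288*a^2 - 432*a - 18*m^3 + m^2*(144*a + 54) + m*(-216*a^2 - 132*a + 20) - 112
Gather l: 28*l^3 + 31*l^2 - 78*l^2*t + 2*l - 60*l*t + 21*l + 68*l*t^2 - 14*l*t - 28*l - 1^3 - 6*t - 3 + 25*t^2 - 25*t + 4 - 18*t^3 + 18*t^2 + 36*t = 28*l^3 + l^2*(31 - 78*t) + l*(68*t^2 - 74*t - 5) - 18*t^3 + 43*t^2 + 5*t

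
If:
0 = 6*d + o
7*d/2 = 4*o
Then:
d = 0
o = 0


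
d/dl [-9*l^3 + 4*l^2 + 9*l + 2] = -27*l^2 + 8*l + 9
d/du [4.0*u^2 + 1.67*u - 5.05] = 8.0*u + 1.67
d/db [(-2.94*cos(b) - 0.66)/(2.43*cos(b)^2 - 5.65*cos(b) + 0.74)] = (-7.1442*cos(b)^2 - 3.2076*cos(b) + 5.9046)*sin(b)/(5.9049*cos(b)^4 - 27.459*cos(b)^3 + 35.5189*cos(b)^2 - 8.362*cos(b) + 0.5476)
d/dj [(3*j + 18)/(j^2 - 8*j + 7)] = 3*(j^2 - 8*j - 2*(j - 4)*(j + 6) + 7)/(j^2 - 8*j + 7)^2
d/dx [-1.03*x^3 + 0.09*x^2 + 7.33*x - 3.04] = -3.09*x^2 + 0.18*x + 7.33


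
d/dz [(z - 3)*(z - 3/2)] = 2*z - 9/2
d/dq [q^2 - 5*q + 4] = 2*q - 5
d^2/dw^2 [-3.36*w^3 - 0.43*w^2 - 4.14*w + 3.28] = -20.16*w - 0.86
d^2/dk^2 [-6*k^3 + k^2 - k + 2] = 2 - 36*k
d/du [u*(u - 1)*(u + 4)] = 3*u^2 + 6*u - 4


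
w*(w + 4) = w^2 + 4*w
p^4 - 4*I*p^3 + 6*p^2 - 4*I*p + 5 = (p - 5*I)*(p - I)*(p + I)^2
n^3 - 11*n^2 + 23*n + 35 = (n - 7)*(n - 5)*(n + 1)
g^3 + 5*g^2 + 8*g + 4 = (g + 1)*(g + 2)^2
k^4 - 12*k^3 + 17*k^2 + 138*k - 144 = (k - 8)*(k - 6)*(k - 1)*(k + 3)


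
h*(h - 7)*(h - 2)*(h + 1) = h^4 - 8*h^3 + 5*h^2 + 14*h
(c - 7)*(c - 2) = c^2 - 9*c + 14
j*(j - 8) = j^2 - 8*j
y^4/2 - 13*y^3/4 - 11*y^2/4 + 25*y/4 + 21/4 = (y/2 + 1/2)*(y - 7)*(y - 3/2)*(y + 1)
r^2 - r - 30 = (r - 6)*(r + 5)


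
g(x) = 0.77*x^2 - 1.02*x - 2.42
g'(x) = 1.54*x - 1.02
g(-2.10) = 3.12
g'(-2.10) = -4.25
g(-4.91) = 21.15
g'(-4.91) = -8.58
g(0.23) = -2.61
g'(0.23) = -0.67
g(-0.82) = -1.07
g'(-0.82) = -2.28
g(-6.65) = 38.41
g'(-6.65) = -11.26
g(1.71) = -1.91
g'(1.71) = 1.61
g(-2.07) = 2.99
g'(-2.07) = -4.21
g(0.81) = -2.74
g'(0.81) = 0.23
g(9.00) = 50.77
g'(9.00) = 12.84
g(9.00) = 50.77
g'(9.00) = 12.84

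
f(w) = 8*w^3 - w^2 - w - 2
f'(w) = 24*w^2 - 2*w - 1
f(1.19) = 8.88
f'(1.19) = 30.61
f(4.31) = 615.62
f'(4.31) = 436.21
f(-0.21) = -1.91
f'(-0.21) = 0.48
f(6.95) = 2628.37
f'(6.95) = 1144.36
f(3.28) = 266.26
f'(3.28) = 250.64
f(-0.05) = -1.95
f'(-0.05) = -0.84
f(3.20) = 246.70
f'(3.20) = 238.36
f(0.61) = -1.17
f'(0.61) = 6.71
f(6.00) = 1684.00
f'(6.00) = 851.00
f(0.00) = -2.00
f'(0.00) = -1.00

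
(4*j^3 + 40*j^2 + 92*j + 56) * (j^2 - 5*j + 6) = 4*j^5 + 20*j^4 - 84*j^3 - 164*j^2 + 272*j + 336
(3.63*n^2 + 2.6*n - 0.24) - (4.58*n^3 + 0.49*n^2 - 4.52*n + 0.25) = -4.58*n^3 + 3.14*n^2 + 7.12*n - 0.49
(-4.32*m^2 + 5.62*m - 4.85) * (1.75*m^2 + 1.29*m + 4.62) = -7.56*m^4 + 4.2622*m^3 - 21.1961*m^2 + 19.7079*m - 22.407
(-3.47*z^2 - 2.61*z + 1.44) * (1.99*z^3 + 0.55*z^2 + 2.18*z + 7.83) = -6.9053*z^5 - 7.1024*z^4 - 6.1345*z^3 - 32.0679*z^2 - 17.2971*z + 11.2752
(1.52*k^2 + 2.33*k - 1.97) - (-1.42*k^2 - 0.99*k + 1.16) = 2.94*k^2 + 3.32*k - 3.13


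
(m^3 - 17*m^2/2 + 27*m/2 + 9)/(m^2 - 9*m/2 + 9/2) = (2*m^2 - 11*m - 6)/(2*m - 3)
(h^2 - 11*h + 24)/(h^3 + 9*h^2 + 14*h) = (h^2 - 11*h + 24)/(h*(h^2 + 9*h + 14))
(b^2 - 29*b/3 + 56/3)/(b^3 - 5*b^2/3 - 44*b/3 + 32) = (b - 7)/(b^2 + b - 12)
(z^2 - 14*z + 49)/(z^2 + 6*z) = (z^2 - 14*z + 49)/(z*(z + 6))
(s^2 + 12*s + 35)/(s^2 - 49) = (s + 5)/(s - 7)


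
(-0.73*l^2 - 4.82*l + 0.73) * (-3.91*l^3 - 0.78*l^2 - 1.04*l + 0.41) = 2.8543*l^5 + 19.4156*l^4 + 1.6645*l^3 + 4.1441*l^2 - 2.7354*l + 0.2993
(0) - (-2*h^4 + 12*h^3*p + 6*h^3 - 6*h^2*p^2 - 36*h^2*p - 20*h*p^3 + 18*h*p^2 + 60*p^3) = 2*h^4 - 12*h^3*p - 6*h^3 + 6*h^2*p^2 + 36*h^2*p + 20*h*p^3 - 18*h*p^2 - 60*p^3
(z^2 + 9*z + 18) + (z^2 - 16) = 2*z^2 + 9*z + 2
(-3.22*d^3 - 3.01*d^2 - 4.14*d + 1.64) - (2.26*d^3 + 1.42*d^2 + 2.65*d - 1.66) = -5.48*d^3 - 4.43*d^2 - 6.79*d + 3.3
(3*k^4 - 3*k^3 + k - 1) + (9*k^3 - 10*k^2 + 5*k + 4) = 3*k^4 + 6*k^3 - 10*k^2 + 6*k + 3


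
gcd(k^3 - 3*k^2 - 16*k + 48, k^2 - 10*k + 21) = k - 3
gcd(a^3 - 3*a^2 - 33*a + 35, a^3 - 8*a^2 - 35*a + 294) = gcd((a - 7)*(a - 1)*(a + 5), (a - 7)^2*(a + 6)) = a - 7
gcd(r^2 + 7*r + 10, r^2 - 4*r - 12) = r + 2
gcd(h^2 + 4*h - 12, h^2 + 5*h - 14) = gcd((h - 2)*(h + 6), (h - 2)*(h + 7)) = h - 2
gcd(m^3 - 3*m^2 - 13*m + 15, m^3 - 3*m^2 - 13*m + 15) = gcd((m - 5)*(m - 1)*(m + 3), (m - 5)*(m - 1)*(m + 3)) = m^3 - 3*m^2 - 13*m + 15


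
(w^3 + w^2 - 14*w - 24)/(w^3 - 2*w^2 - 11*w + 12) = (w + 2)/(w - 1)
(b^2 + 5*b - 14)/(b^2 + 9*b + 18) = (b^2 + 5*b - 14)/(b^2 + 9*b + 18)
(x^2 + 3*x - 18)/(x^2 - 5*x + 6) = (x + 6)/(x - 2)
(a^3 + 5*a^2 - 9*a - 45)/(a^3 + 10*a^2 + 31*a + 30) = (a - 3)/(a + 2)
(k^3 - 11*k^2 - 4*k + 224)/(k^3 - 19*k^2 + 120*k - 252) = (k^2 - 4*k - 32)/(k^2 - 12*k + 36)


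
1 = 1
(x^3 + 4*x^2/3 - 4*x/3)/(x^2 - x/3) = (3*x^2 + 4*x - 4)/(3*x - 1)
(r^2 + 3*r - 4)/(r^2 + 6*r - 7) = (r + 4)/(r + 7)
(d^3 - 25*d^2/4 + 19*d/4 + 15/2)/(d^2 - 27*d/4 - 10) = (-4*d^3 + 25*d^2 - 19*d - 30)/(-4*d^2 + 27*d + 40)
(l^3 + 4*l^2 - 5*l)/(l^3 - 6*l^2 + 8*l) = (l^2 + 4*l - 5)/(l^2 - 6*l + 8)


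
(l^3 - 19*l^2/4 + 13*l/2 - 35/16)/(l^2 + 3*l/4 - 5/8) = (8*l^2 - 34*l + 35)/(2*(4*l + 5))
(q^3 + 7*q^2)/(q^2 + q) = q*(q + 7)/(q + 1)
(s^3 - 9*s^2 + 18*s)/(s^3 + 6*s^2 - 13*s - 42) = s*(s - 6)/(s^2 + 9*s + 14)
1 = 1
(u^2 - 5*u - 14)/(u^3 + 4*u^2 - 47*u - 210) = (u + 2)/(u^2 + 11*u + 30)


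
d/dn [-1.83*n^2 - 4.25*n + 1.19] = -3.66*n - 4.25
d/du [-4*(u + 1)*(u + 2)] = -8*u - 12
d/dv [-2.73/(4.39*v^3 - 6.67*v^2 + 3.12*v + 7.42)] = (35.9541*v^2 - 36.4182*v + 8.5176)/(4.39*v^3 - 6.67*v^2 + 3.12*v + 7.42)^2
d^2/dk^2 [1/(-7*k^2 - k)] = 2*(7*k*(7*k + 1) - (14*k + 1)^2)/(k^3*(7*k + 1)^3)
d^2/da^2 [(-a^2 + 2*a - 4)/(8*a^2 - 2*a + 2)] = (28*a^3 - 180*a^2 + 24*a + 13)/(64*a^6 - 48*a^5 + 60*a^4 - 25*a^3 + 15*a^2 - 3*a + 1)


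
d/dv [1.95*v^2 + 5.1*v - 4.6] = 3.9*v + 5.1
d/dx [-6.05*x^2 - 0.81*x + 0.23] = -12.1*x - 0.81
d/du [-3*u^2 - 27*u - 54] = -6*u - 27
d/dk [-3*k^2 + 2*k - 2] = 2 - 6*k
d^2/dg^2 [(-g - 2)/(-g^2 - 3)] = 2*(4*g^2*(g + 2) - (3*g + 2)*(g^2 + 3))/(g^2 + 3)^3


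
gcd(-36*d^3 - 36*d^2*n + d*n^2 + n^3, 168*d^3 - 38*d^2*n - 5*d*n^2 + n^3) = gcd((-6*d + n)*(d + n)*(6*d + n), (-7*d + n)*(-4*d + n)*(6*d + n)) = 6*d + n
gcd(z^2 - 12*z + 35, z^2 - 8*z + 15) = z - 5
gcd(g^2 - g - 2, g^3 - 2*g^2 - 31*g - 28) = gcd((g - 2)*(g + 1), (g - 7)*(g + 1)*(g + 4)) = g + 1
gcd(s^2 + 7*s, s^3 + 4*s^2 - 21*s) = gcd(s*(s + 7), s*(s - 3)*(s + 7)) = s^2 + 7*s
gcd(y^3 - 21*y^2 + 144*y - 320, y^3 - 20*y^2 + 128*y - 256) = y^2 - 16*y + 64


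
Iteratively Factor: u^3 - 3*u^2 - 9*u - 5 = (u + 1)*(u^2 - 4*u - 5) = (u + 1)^2*(u - 5)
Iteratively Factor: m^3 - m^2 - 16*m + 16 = (m - 4)*(m^2 + 3*m - 4) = (m - 4)*(m + 4)*(m - 1)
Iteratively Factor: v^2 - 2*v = (v - 2)*(v)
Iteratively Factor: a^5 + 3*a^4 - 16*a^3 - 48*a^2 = (a - 4)*(a^4 + 7*a^3 + 12*a^2) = (a - 4)*(a + 4)*(a^3 + 3*a^2) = (a - 4)*(a + 3)*(a + 4)*(a^2) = a*(a - 4)*(a + 3)*(a + 4)*(a)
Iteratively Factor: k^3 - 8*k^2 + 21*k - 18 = (k - 3)*(k^2 - 5*k + 6) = (k - 3)*(k - 2)*(k - 3)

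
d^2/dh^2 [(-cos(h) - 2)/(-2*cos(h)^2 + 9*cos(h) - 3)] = (36*sin(h)^4*cos(h) + 50*sin(h)^4 - 193*sin(h)^2 + 199*cos(h) - 30*cos(3*h) - 2*cos(5*h) - 211)/(2*sin(h)^2 + 9*cos(h) - 5)^3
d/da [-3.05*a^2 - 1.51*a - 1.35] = -6.1*a - 1.51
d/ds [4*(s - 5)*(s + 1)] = 8*s - 16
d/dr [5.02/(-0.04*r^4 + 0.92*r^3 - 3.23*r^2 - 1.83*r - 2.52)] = (0.8032*r^3 - 13.8552*r^2 + 32.4292*r + 9.1866)/(0.04*r^4 - 0.92*r^3 + 3.23*r^2 + 1.83*r + 2.52)^2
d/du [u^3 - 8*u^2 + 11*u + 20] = 3*u^2 - 16*u + 11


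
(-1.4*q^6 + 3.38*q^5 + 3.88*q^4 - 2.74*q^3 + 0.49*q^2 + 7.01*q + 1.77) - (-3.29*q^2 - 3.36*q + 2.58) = -1.4*q^6 + 3.38*q^5 + 3.88*q^4 - 2.74*q^3 + 3.78*q^2 + 10.37*q - 0.81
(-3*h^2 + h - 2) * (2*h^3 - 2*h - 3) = -6*h^5 + 2*h^4 + 2*h^3 + 7*h^2 + h + 6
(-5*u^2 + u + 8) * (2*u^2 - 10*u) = -10*u^4 + 52*u^3 + 6*u^2 - 80*u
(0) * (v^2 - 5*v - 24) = 0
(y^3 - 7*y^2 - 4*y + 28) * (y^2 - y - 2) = y^5 - 8*y^4 + y^3 + 46*y^2 - 20*y - 56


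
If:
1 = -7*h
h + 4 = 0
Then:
No Solution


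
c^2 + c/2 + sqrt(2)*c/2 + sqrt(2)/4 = (c + 1/2)*(c + sqrt(2)/2)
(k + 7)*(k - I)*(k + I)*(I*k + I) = I*k^4 + 8*I*k^3 + 8*I*k^2 + 8*I*k + 7*I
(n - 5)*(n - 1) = n^2 - 6*n + 5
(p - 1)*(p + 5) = p^2 + 4*p - 5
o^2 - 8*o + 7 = (o - 7)*(o - 1)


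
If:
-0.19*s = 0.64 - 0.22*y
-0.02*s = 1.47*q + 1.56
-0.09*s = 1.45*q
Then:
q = -1.36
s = 21.90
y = 21.82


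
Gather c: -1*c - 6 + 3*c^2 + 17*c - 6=3*c^2 + 16*c - 12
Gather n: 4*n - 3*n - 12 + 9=n - 3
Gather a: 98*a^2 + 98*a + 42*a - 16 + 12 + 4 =98*a^2 + 140*a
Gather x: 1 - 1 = 0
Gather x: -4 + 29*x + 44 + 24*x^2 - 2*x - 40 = 24*x^2 + 27*x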